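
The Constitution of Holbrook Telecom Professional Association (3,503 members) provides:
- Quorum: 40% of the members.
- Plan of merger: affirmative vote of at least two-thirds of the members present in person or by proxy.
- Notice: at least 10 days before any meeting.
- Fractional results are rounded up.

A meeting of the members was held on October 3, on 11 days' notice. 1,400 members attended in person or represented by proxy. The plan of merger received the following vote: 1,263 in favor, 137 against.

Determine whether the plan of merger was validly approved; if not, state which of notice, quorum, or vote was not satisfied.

Notice: 11 days given; 10 required. Satisfied.
Quorum: 40% of 3,503 = 1,401.20, rounded up to 1,402; 1,400 present. Not satisfied.
Vote: requires two-thirds of those present (1,400); 2/3 of 1400 = 933.33, rounded up to 934, so 934 needed; 1,263 in favor. Satisfied.

Invalid — quorum requirement not satisfied.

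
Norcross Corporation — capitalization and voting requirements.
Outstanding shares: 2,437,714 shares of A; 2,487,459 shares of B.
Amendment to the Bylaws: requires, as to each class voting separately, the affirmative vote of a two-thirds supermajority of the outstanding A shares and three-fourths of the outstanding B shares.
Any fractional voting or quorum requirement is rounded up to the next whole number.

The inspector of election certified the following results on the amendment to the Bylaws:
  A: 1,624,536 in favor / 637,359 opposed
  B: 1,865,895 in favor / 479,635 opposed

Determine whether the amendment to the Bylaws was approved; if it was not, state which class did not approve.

Not approved — the A shares did not give the required vote.

A: 2/3 of 2437714 = 1625142.67, rounded up to 1625143; 1,625,143 required, 1,624,536 in favor — not approved.
B: 3/4 of 2487459 = 1865594.25, rounded up to 1865595; 1,865,595 required, 1,865,895 in favor — approved.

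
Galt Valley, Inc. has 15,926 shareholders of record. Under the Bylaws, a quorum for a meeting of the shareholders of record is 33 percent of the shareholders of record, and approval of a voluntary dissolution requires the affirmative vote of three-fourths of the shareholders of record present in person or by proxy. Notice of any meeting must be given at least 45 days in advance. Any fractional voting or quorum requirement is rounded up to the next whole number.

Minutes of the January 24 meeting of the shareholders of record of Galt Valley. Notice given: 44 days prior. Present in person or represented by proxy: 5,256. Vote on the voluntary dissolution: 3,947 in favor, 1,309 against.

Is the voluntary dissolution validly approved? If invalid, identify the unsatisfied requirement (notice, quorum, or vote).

Notice: 44 days given; 45 required. Not satisfied.
Quorum: 33% of 15,926 = 5,255.58, rounded up to 5,256; 5,256 present. Satisfied.
Vote: requires three-fourths of those present (5,256); 3/4 of 5256 = 3942, so 3,942 needed; 3,947 in favor. Satisfied.

Invalid — notice requirement not satisfied.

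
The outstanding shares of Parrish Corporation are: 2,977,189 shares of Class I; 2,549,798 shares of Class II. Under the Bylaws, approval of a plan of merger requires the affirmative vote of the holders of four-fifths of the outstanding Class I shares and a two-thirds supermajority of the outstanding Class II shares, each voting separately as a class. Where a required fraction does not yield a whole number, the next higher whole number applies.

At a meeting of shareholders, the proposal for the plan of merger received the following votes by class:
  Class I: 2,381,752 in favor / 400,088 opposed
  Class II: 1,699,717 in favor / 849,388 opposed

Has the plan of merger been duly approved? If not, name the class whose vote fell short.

Not approved — the Class II shares did not give the required vote.

Class I: 4/5 of 2977189 = 2381751.20, rounded up to 2381752; 2,381,752 required, 2,381,752 in favor — approved.
Class II: 2/3 of 2549798 = 1699865.33, rounded up to 1699866; 1,699,866 required, 1,699,717 in favor — not approved.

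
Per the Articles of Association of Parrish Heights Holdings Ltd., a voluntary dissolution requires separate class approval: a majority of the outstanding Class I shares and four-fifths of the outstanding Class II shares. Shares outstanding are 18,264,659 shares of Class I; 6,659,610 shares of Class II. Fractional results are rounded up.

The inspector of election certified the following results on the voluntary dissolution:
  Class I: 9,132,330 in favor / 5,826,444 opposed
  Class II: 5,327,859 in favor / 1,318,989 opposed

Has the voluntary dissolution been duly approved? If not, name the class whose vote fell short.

Class I: a majority of 18264659 is 9132330; 9,132,330 required, 9,132,330 in favor — approved.
Class II: 4/5 of 6659610 = 5327688; 5,327,688 required, 5,327,859 in favor — approved.

Approved — every class gave the required vote.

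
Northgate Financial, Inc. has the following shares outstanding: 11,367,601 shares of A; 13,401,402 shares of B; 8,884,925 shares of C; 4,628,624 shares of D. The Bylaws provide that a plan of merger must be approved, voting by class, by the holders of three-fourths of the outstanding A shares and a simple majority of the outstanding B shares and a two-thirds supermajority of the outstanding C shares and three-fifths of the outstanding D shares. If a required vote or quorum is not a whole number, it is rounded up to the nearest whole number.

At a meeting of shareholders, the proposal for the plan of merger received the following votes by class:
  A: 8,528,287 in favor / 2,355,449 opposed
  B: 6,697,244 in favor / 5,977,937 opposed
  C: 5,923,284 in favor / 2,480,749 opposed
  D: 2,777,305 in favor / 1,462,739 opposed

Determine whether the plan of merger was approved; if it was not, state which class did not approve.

Not approved — the B shares did not give the required vote.

A: 3/4 of 11367601 = 8525700.75, rounded up to 8525701; 8,525,701 required, 8,528,287 in favor — approved.
B: a majority of 13401402 is 6700702; 6,700,702 required, 6,697,244 in favor — not approved.
C: 2/3 of 8884925 = 5923283.33, rounded up to 5923284; 5,923,284 required, 5,923,284 in favor — approved.
D: 3/5 of 4628624 = 2777174.40, rounded up to 2777175; 2,777,175 required, 2,777,305 in favor — approved.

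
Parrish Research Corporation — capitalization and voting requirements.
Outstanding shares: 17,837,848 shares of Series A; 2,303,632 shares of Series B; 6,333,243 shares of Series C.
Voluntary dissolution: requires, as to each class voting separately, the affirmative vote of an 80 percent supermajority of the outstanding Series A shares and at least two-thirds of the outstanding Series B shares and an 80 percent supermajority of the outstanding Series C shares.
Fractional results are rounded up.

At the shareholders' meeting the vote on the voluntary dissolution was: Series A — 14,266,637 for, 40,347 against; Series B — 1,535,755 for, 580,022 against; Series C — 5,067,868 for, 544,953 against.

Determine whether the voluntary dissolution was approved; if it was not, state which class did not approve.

Not approved — the Series A shares did not give the required vote.

Series A: 4/5 of 17837848 = 14270278.40, rounded up to 14270279; 14,270,279 required, 14,266,637 in favor — not approved.
Series B: 2/3 of 2303632 = 1535754.67, rounded up to 1535755; 1,535,755 required, 1,535,755 in favor — approved.
Series C: 4/5 of 6333243 = 5066594.40, rounded up to 5066595; 5,066,595 required, 5,067,868 in favor — approved.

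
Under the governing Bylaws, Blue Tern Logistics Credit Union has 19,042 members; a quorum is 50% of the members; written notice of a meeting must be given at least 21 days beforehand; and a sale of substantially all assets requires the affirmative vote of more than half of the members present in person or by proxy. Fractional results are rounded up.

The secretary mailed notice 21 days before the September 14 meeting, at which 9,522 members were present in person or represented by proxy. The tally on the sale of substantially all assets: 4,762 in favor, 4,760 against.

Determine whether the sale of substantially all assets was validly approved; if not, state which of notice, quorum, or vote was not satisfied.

Valid — all requirements satisfied.

Notice: 21 days given; 21 required. Satisfied.
Quorum: 50% of 19,042 = 9,521; 9,522 present. Satisfied.
Vote: requires a majority of those present (9,522); a majority of 9522 is 4762, so 4,762 needed; 4,762 in favor. Satisfied.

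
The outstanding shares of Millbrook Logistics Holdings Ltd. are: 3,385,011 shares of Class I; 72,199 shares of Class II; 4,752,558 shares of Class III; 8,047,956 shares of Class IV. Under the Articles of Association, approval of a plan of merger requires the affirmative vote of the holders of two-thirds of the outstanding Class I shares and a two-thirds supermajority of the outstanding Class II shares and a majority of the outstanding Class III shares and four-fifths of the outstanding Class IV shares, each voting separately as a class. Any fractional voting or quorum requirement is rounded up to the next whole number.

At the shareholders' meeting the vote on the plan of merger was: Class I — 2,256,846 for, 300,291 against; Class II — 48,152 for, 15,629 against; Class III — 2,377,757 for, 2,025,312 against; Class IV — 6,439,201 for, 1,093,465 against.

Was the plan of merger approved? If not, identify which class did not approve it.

Class I: 2/3 of 3385011 = 2256674; 2,256,674 required, 2,256,846 in favor — approved.
Class II: 2/3 of 72199 = 48132.67, rounded up to 48133; 48,133 required, 48,152 in favor — approved.
Class III: a majority of 4752558 is 2376280; 2,376,280 required, 2,377,757 in favor — approved.
Class IV: 4/5 of 8047956 = 6438364.80, rounded up to 6438365; 6,438,365 required, 6,439,201 in favor — approved.

Approved — every class gave the required vote.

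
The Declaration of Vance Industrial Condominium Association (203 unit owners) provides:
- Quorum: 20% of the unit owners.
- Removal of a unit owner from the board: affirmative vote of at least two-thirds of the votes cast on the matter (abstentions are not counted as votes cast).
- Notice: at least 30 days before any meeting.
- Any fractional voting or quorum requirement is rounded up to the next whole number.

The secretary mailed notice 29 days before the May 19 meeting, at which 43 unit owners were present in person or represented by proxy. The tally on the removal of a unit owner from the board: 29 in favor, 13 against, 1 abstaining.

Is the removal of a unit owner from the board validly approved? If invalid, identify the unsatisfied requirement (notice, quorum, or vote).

Invalid — notice requirement not satisfied.

Notice: 29 days given; 30 required. Not satisfied.
Quorum: 20% of 203 = 40.60, rounded up to 41; 43 present. Satisfied.
Vote: requires two-thirds of the votes cast (43 − 1 abstaining = 42); 2/3 of 42 = 28, so 28 needed; 29 in favor. Satisfied.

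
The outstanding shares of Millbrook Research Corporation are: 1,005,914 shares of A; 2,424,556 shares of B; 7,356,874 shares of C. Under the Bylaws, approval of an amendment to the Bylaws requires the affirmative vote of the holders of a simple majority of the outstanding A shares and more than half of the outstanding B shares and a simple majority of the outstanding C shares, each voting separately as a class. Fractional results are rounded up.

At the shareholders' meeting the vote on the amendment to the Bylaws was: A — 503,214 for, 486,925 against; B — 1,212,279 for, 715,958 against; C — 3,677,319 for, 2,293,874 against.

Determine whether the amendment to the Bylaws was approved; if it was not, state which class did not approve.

A: a majority of 1005914 is 502958; 502,958 required, 503,214 in favor — approved.
B: a majority of 2424556 is 1212279; 1,212,279 required, 1,212,279 in favor — approved.
C: a majority of 7356874 is 3678438; 3,678,438 required, 3,677,319 in favor — not approved.

Not approved — the C shares did not give the required vote.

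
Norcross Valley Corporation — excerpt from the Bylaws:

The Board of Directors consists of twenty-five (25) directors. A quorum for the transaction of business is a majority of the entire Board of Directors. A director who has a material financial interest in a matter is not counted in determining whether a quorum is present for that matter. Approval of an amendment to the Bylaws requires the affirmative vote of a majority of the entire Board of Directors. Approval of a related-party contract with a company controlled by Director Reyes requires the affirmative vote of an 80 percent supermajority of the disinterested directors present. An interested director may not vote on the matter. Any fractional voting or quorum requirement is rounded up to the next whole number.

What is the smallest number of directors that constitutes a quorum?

A majority of 25 is 13.

13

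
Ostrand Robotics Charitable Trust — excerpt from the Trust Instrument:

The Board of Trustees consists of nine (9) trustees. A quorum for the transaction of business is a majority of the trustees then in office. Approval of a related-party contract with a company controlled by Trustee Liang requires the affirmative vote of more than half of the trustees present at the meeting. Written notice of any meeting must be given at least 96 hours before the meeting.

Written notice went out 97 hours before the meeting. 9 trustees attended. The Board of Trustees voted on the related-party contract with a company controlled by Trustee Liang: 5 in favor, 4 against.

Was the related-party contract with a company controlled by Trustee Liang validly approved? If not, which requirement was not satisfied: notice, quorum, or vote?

Notice: 97 hours given; 96 required (97 ≥ 96). Satisfied.
Quorum: 9 present; quorum is 5. Satisfied.
Vote: the related-party contract with a company controlled by Trustee Liang requires a majority of the trustees present (9). A majority of 9 is 5, so 5 affirmative votes are needed; 5 voted in favor. Satisfied.

Valid — all requirements satisfied.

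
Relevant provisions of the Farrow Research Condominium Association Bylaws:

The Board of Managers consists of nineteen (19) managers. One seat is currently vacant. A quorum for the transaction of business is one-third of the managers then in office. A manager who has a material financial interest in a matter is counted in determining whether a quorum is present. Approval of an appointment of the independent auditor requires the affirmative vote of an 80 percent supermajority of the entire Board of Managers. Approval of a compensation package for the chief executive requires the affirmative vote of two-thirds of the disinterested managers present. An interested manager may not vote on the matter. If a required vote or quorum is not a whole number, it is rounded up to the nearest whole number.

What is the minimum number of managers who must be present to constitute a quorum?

1/3 of 18 = 6.

6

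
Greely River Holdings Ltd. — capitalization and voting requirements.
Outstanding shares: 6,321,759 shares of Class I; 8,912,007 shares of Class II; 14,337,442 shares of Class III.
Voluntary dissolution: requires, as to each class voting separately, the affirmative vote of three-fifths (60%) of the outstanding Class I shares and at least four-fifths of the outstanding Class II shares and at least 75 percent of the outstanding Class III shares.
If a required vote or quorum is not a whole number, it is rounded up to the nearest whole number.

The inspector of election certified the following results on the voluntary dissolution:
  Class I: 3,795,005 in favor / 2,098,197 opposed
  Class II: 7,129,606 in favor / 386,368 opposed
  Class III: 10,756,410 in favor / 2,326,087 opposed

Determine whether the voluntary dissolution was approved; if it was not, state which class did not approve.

Class I: 3/5 of 6321759 = 3793055.40, rounded up to 3793056; 3,793,056 required, 3,795,005 in favor — approved.
Class II: 4/5 of 8912007 = 7129605.60, rounded up to 7129606; 7,129,606 required, 7,129,606 in favor — approved.
Class III: 3/4 of 14337442 = 10753081.50, rounded up to 10753082; 10,753,082 required, 10,756,410 in favor — approved.

Approved — every class gave the required vote.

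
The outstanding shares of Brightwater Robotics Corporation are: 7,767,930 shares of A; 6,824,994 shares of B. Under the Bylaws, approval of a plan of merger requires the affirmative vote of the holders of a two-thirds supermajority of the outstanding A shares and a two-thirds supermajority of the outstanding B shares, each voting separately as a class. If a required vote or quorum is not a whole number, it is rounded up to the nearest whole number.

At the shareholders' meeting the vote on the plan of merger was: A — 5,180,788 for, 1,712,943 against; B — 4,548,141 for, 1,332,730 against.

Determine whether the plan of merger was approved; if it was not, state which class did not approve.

Not approved — the B shares did not give the required vote.

A: 2/3 of 7767930 = 5178620; 5,178,620 required, 5,180,788 in favor — approved.
B: 2/3 of 6824994 = 4549996; 4,549,996 required, 4,548,141 in favor — not approved.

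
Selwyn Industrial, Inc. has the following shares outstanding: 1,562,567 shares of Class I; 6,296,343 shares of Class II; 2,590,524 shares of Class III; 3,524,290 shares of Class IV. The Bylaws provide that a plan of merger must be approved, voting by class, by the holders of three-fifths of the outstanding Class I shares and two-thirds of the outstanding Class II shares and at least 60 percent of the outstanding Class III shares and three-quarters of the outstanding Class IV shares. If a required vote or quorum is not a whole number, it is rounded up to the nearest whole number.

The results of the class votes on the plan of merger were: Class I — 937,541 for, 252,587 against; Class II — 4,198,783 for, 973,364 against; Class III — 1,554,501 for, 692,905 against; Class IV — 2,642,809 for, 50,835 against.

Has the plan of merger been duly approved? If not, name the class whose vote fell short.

Class I: 3/5 of 1562567 = 937540.20, rounded up to 937541; 937,541 required, 937,541 in favor — approved.
Class II: 2/3 of 6296343 = 4197562; 4,197,562 required, 4,198,783 in favor — approved.
Class III: 3/5 of 2590524 = 1554314.40, rounded up to 1554315; 1,554,315 required, 1,554,501 in favor — approved.
Class IV: 3/4 of 3524290 = 2643217.50, rounded up to 2643218; 2,643,218 required, 2,642,809 in favor — not approved.

Not approved — the Class IV shares did not give the required vote.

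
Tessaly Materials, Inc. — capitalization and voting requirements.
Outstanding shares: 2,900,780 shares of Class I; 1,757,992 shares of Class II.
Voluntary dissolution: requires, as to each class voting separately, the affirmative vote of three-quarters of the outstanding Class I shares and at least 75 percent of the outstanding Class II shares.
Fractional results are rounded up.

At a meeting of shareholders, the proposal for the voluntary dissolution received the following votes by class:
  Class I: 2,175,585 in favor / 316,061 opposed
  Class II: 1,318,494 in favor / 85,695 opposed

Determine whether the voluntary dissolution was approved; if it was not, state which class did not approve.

Approved — every class gave the required vote.

Class I: 3/4 of 2900780 = 2175585; 2,175,585 required, 2,175,585 in favor — approved.
Class II: 3/4 of 1757992 = 1318494; 1,318,494 required, 1,318,494 in favor — approved.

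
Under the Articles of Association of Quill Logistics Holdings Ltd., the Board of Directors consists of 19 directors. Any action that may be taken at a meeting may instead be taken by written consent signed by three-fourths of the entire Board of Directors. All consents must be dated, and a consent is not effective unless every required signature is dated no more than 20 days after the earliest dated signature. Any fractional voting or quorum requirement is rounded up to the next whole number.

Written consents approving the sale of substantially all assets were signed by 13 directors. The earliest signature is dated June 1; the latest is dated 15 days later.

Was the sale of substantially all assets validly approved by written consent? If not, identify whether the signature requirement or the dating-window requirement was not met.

Not effective — insufficient signatures.

Signatures required: three-fourths of 19 — 3/4 of 19 = 14.25, rounded up to 15, so 15 needed; 13 signed. Insufficient.
Dating window: the latest signature is 15 days after the earliest; the limit is 20 days. Within the window.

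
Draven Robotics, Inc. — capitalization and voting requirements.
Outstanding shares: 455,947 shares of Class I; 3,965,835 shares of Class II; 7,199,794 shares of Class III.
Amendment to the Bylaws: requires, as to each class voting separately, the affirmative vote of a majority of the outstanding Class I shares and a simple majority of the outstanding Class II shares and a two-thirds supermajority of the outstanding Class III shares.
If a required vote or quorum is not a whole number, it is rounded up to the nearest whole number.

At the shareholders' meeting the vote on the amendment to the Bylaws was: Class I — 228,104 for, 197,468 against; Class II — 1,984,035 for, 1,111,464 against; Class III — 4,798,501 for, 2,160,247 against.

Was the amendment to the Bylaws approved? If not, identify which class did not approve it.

Class I: a majority of 455947 is 227974; 227,974 required, 228,104 in favor — approved.
Class II: a majority of 3965835 is 1982918; 1,982,918 required, 1,984,035 in favor — approved.
Class III: 2/3 of 7199794 = 4799862.67, rounded up to 4799863; 4,799,863 required, 4,798,501 in favor — not approved.

Not approved — the Class III shares did not give the required vote.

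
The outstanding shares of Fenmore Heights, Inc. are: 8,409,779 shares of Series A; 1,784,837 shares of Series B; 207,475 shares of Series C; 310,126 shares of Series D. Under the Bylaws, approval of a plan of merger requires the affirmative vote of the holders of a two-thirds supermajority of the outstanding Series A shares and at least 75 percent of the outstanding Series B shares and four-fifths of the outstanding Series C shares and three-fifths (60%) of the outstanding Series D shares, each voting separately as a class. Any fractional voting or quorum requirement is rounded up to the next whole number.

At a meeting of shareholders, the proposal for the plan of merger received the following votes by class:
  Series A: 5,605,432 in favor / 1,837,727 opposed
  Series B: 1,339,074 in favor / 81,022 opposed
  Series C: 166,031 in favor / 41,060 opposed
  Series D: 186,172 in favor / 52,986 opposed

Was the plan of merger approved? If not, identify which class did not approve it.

Series A: 2/3 of 8409779 = 5606519.33, rounded up to 5606520; 5,606,520 required, 5,605,432 in favor — not approved.
Series B: 3/4 of 1784837 = 1338627.75, rounded up to 1338628; 1,338,628 required, 1,339,074 in favor — approved.
Series C: 4/5 of 207475 = 165980; 165,980 required, 166,031 in favor — approved.
Series D: 3/5 of 310126 = 186075.60, rounded up to 186076; 186,076 required, 186,172 in favor — approved.

Not approved — the Series A shares did not give the required vote.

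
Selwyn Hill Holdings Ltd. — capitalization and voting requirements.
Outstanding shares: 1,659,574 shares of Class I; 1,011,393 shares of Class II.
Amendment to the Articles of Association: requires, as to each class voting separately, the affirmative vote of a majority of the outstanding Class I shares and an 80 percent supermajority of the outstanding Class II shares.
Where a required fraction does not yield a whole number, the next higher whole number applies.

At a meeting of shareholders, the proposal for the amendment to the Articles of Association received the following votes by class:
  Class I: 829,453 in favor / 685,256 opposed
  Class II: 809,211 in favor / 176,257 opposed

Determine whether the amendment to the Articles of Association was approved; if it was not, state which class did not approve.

Not approved — the Class I shares did not give the required vote.

Class I: a majority of 1659574 is 829788; 829,788 required, 829,453 in favor — not approved.
Class II: 4/5 of 1011393 = 809114.40, rounded up to 809115; 809,115 required, 809,211 in favor — approved.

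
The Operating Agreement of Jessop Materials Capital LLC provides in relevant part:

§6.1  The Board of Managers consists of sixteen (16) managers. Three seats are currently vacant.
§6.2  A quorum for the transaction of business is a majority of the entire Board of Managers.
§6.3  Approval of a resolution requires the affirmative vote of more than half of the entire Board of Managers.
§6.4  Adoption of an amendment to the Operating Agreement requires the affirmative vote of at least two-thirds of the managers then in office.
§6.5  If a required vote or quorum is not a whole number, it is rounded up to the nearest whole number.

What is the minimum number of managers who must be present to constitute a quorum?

9

A majority of 16 is 9.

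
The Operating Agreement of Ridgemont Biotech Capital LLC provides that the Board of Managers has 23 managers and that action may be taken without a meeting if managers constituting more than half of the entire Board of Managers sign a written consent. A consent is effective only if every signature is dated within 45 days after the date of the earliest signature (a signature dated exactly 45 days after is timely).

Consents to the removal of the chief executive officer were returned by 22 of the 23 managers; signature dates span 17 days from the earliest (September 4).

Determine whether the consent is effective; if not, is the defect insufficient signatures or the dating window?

Effective — both the signature and dating-window requirements are satisfied.

Signatures required: more than half of 23 — a majority of 23 is 12, so 12 needed; 22 signed. Sufficient.
Dating window: the latest signature is 17 days after the earliest; the limit is 45 days. Within the window.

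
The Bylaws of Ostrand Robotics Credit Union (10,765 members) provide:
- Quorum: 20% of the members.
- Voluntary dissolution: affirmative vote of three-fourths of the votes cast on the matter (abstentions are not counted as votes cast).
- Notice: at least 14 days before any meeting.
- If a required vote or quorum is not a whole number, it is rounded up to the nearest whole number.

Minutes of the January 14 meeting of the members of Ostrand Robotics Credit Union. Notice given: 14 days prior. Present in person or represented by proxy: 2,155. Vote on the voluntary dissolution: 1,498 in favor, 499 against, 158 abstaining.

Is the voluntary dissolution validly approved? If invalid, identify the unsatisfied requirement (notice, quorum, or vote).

Notice: 14 days given; 14 required. Satisfied.
Quorum: 20% of 10,765 = 2,153; 2,155 present. Satisfied.
Vote: requires three-fourths of the votes cast (2,155 − 158 abstaining = 1,997); 3/4 of 1997 = 1497.75, rounded up to 1498, so 1,498 needed; 1,498 in favor. Satisfied.

Valid — all requirements satisfied.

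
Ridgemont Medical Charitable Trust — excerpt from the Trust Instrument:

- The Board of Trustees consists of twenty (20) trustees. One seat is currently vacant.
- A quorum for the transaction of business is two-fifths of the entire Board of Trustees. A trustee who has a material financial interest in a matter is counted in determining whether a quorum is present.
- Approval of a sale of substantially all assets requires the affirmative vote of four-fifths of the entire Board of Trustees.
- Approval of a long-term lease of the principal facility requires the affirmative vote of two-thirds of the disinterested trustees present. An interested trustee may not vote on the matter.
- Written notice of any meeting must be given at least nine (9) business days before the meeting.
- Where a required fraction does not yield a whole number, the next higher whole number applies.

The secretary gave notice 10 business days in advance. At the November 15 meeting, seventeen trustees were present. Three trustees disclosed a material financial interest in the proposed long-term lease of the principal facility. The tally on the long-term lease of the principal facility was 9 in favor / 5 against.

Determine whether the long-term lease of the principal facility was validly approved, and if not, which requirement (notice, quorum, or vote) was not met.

Invalid — vote requirement not satisfied.

Notice: 10 business days given; 9 required (10 ≥ 9). Satisfied.
Quorum: 17 present (interested trustees count toward quorum); quorum is 8. Satisfied.
Vote: the long-term lease of the principal facility requires two-thirds of the disinterested trustees present (17 − 3 = 14). 2/3 of 14 = 9.33, rounded up to 10, so 10 affirmative votes are needed; 9 voted in favor. Not satisfied.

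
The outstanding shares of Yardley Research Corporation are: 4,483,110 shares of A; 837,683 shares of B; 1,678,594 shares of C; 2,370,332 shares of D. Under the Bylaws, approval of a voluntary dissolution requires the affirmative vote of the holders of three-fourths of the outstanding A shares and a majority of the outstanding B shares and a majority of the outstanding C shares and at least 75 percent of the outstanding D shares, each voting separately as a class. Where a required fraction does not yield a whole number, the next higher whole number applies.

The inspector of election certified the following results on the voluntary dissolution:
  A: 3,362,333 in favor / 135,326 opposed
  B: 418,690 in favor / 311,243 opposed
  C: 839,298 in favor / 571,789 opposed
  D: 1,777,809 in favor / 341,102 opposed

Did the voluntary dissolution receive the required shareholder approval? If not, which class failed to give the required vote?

Not approved — the B shares did not give the required vote.

A: 3/4 of 4483110 = 3362332.50, rounded up to 3362333; 3,362,333 required, 3,362,333 in favor — approved.
B: a majority of 837683 is 418842; 418,842 required, 418,690 in favor — not approved.
C: a majority of 1678594 is 839298; 839,298 required, 839,298 in favor — approved.
D: 3/4 of 2370332 = 1777749; 1,777,749 required, 1,777,809 in favor — approved.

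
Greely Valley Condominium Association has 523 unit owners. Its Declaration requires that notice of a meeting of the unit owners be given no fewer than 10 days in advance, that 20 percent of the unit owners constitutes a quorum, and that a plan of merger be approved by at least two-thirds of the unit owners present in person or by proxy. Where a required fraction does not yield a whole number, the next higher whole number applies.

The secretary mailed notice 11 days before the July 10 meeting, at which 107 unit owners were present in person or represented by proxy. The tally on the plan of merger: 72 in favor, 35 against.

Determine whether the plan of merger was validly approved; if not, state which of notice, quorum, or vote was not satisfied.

Valid — all requirements satisfied.

Notice: 11 days given; 10 required. Satisfied.
Quorum: 20% of 523 = 104.60, rounded up to 105; 107 present. Satisfied.
Vote: requires two-thirds of those present (107); 2/3 of 107 = 71.33, rounded up to 72, so 72 needed; 72 in favor. Satisfied.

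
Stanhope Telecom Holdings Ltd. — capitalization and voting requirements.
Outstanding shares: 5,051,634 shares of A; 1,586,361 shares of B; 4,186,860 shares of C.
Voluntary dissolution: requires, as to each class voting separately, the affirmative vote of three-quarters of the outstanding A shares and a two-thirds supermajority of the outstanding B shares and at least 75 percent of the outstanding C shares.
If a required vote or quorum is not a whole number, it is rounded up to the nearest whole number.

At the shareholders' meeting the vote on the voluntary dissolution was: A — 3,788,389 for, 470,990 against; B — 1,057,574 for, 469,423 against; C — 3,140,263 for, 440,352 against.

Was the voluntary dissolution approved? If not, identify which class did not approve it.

A: 3/4 of 5051634 = 3788725.50, rounded up to 3788726; 3,788,726 required, 3,788,389 in favor — not approved.
B: 2/3 of 1586361 = 1057574; 1,057,574 required, 1,057,574 in favor — approved.
C: 3/4 of 4186860 = 3140145; 3,140,145 required, 3,140,263 in favor — approved.

Not approved — the A shares did not give the required vote.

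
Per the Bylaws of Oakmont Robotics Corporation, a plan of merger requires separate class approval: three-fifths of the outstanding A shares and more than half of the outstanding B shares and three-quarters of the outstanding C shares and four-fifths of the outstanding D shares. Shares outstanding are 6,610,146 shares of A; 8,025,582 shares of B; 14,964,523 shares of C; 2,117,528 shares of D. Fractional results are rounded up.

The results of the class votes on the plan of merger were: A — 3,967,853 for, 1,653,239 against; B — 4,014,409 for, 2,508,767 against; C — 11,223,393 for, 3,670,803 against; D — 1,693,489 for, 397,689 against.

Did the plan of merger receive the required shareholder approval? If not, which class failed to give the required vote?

A: 3/5 of 6610146 = 3966087.60, rounded up to 3966088; 3,966,088 required, 3,967,853 in favor — approved.
B: a majority of 8025582 is 4012792; 4,012,792 required, 4,014,409 in favor — approved.
C: 3/4 of 14964523 = 11223392.25, rounded up to 11223393; 11,223,393 required, 11,223,393 in favor — approved.
D: 4/5 of 2117528 = 1694022.40, rounded up to 1694023; 1,694,023 required, 1,693,489 in favor — not approved.

Not approved — the D shares did not give the required vote.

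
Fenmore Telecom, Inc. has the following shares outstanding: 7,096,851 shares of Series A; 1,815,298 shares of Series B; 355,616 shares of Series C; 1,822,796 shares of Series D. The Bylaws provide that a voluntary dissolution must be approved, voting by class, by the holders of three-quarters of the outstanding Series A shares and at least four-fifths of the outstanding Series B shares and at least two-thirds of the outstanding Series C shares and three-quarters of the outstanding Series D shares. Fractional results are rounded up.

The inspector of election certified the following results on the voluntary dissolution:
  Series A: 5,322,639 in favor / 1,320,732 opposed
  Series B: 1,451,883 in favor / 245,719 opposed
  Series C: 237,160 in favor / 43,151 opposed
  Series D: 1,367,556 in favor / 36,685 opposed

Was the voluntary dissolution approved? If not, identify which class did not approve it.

Series A: 3/4 of 7096851 = 5322638.25, rounded up to 5322639; 5,322,639 required, 5,322,639 in favor — approved.
Series B: 4/5 of 1815298 = 1452238.40, rounded up to 1452239; 1,452,239 required, 1,451,883 in favor — not approved.
Series C: 2/3 of 355616 = 237077.33, rounded up to 237078; 237,078 required, 237,160 in favor — approved.
Series D: 3/4 of 1822796 = 1367097; 1,367,097 required, 1,367,556 in favor — approved.

Not approved — the Series B shares did not give the required vote.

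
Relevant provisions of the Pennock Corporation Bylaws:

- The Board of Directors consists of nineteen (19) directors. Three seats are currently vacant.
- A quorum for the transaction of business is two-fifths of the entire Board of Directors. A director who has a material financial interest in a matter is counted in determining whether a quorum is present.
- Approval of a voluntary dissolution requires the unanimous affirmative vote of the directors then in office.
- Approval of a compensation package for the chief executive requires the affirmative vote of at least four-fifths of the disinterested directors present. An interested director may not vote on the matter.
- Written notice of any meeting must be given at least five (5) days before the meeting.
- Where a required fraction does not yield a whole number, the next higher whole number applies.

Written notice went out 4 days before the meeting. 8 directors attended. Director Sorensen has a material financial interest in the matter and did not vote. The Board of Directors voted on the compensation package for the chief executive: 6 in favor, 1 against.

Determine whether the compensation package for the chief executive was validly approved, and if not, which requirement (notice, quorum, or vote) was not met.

Notice: 4 days given; 5 required (4 < 5). Not satisfied.
Quorum: 8 present (interested directors count toward quorum); quorum is 8. Satisfied.
Vote: the compensation package for the chief executive requires four-fifths of the disinterested directors present (8 − 1 = 7). 4/5 of 7 = 5.60, rounded up to 6, so 6 affirmative votes are needed; 6 voted in favor. Satisfied.

Invalid — notice requirement not satisfied.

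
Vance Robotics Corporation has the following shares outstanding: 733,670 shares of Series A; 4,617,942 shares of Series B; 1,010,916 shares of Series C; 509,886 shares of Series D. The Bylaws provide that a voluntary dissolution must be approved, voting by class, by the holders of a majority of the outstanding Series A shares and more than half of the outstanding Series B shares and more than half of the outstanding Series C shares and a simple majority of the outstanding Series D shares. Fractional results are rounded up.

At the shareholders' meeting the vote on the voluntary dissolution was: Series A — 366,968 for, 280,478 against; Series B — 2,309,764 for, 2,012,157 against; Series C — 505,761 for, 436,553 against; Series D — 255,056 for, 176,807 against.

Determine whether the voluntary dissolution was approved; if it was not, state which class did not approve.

Series A: a majority of 733670 is 366836; 366,836 required, 366,968 in favor — approved.
Series B: a majority of 4617942 is 2308972; 2,308,972 required, 2,309,764 in favor — approved.
Series C: a majority of 1010916 is 505459; 505,459 required, 505,761 in favor — approved.
Series D: a majority of 509886 is 254944; 254,944 required, 255,056 in favor — approved.

Approved — every class gave the required vote.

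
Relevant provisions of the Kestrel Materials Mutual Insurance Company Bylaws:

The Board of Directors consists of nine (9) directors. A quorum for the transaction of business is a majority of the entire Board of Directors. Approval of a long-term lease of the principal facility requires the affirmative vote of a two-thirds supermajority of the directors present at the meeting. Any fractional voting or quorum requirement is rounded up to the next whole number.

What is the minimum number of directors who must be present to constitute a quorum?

A majority of 9 is 5.

5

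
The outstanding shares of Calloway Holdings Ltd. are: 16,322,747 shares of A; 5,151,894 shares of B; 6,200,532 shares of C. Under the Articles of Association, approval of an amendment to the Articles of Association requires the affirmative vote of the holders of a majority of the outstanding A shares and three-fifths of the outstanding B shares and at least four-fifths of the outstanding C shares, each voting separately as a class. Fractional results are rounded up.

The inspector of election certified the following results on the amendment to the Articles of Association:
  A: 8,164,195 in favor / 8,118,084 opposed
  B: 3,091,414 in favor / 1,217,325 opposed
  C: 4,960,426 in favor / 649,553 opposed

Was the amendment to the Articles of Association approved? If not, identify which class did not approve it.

A: a majority of 16322747 is 8161374; 8,161,374 required, 8,164,195 in favor — approved.
B: 3/5 of 5151894 = 3091136.40, rounded up to 3091137; 3,091,137 required, 3,091,414 in favor — approved.
C: 4/5 of 6200532 = 4960425.60, rounded up to 4960426; 4,960,426 required, 4,960,426 in favor — approved.

Approved — every class gave the required vote.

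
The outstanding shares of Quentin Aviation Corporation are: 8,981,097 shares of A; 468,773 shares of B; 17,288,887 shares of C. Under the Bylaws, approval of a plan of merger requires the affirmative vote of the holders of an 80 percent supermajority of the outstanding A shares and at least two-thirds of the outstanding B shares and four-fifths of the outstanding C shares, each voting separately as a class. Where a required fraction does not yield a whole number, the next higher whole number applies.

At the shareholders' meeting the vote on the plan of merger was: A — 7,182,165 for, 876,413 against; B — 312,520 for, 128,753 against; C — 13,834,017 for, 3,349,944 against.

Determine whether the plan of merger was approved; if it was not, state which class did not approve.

Not approved — the A shares did not give the required vote.

A: 4/5 of 8981097 = 7184877.60, rounded up to 7184878; 7,184,878 required, 7,182,165 in favor — not approved.
B: 2/3 of 468773 = 312515.33, rounded up to 312516; 312,516 required, 312,520 in favor — approved.
C: 4/5 of 17288887 = 13831109.60, rounded up to 13831110; 13,831,110 required, 13,834,017 in favor — approved.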